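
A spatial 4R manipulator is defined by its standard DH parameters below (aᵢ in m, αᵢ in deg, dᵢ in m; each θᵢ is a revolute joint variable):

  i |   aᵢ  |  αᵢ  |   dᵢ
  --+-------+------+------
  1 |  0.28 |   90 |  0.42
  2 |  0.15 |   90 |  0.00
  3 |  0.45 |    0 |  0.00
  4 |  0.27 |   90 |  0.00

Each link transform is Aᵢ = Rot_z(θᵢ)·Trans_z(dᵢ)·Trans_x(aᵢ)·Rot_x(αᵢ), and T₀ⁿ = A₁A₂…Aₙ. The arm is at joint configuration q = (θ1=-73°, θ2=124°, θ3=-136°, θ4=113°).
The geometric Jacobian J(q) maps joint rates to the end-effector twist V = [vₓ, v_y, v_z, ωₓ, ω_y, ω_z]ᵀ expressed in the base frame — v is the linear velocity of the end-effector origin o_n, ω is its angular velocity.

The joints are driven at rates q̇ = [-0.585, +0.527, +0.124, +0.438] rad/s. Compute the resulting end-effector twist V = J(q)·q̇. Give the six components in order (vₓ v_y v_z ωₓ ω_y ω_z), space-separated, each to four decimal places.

-0.1825 -0.2200 0.0592 -0.3678 -0.5996 -0.2707

o_n = [0.4695, -0.1055, 0.4820]
J₁: ẑ×o_n = [0.1055, 0.4695, -0.0000], ω = ẑ
J2: z=[-0.9563, -0.2924, 0.0000] o=[0.0819, -0.2678, 0.4200] → [-0.0181, 0.0593, -0.0418, -0.9563, -0.2924, 0.0000]
J3: z=[0.2424, -0.7928, 0.5592] o=[0.0573, -0.1876, 0.5444] → [0.0035, 0.2456, 0.3466, 0.2424, -0.7928, 0.5592]
J4: z=[0.2424, -0.7928, 0.5592] o=[0.4092, -0.2693, 0.2760] → [-0.2549, -0.0162, 0.0875, 0.2424, -0.7928, 0.5592]
V = J·q̇ = [-0.1825, -0.2200, 0.0592, -0.3678, -0.5996, -0.2707]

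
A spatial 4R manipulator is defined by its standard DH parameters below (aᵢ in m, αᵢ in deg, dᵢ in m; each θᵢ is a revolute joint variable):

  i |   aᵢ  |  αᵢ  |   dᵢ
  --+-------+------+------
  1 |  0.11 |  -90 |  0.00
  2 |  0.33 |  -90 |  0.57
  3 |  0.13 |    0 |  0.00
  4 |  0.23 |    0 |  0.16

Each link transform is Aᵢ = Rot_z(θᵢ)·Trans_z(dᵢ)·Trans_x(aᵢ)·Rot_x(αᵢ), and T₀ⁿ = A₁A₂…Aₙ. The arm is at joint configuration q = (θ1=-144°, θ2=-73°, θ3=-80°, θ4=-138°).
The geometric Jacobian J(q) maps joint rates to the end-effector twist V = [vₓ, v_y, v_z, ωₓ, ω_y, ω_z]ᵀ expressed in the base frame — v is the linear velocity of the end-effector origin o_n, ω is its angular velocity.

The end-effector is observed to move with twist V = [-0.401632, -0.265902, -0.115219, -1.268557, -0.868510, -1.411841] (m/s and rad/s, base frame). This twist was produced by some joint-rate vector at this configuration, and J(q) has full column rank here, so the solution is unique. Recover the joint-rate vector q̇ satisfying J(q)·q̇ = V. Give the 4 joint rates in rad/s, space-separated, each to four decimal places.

-0.9420 -0.0430 0.7650 0.8420

o_n = [0.0738, -0.6342, 0.1171]
J₁: ẑ×o_n = [0.6342, 0.0738, -0.0000], ω = ẑ
J2: z=[0.5878, -0.8090, 0.0000] o=[-0.0890, -0.0647, 0.0000] → [-0.0947, -0.0688, -0.2031, 0.5878, -0.8090, 0.0000]
J3: z=[-0.7737, -0.5621, -0.2924] o=[0.1680, -0.5825, 0.3156] → [0.0965, -0.1260, -0.0130, -0.7737, -0.5621, -0.2924]
J4: z=[-0.7737, -0.5621, -0.2924] o=[0.2379, -0.6900, 0.3372] → [0.1400, -0.1223, -0.1354, -0.7737, -0.5621, -0.2924]
q̇ = J⁺·V = [-0.9420, -0.0430, 0.7650, 0.8420]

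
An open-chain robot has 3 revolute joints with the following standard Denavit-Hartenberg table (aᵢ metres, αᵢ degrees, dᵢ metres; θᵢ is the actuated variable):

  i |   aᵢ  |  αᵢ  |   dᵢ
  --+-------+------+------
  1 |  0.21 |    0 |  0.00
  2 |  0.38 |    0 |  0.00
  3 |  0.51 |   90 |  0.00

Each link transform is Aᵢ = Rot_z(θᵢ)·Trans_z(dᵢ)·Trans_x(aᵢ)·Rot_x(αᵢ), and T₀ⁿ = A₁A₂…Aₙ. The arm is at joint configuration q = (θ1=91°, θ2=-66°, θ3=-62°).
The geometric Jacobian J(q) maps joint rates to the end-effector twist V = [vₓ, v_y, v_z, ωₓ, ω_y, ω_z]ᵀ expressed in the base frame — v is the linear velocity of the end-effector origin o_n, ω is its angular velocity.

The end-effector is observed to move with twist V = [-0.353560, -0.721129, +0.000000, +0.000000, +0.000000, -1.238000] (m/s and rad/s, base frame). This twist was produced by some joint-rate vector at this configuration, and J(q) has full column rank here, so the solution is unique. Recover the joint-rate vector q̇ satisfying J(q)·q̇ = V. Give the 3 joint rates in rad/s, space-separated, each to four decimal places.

o_n = [0.7480, 0.0636, 0.0000]
J₁: ẑ×o_n = [-0.0636, 0.7480, 0.0000], ω = ẑ
J2: z=[0.0000, 0.0000, 1.0000] o=[-0.0037, 0.2100, 0.0000] → [0.1463, 0.7517, -0.0000, 0.0000, 0.0000, 1.0000]
J3: z=[0.0000, 0.0000, 1.0000] o=[0.3407, 0.3706, 0.0000] → [0.3069, 0.4073, -0.0000, 0.0000, 0.0000, 1.0000]
q̇ = J⁺·V = [0.3530, -0.9790, -0.6120]

0.3530 -0.9790 -0.6120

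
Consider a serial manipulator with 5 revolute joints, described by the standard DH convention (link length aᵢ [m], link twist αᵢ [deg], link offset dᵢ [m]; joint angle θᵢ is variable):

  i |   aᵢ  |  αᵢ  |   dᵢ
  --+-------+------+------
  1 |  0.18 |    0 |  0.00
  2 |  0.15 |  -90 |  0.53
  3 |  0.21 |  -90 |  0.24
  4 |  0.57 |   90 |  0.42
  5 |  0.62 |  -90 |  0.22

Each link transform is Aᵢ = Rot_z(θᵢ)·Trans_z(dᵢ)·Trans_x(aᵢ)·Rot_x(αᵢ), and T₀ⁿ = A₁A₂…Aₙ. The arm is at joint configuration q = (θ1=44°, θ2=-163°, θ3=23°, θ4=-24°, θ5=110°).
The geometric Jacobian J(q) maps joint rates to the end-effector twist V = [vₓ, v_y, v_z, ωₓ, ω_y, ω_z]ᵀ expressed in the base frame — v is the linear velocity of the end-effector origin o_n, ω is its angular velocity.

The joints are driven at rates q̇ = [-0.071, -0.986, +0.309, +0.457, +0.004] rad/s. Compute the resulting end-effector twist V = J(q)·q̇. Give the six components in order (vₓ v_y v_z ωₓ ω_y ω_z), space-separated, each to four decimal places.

-0.4503 -0.2406 -0.0665 0.3607 0.0059 -1.4770

o_n = [0.5600, -0.3082, -0.5678]
J₁: ẑ×o_n = [0.3082, 0.5600, -0.0000], ω = ẑ
J2: z=[0.0000, 0.0000, 1.0000] o=[0.1295, 0.1250, 0.0000] → [0.4332, 0.4305, -0.0000, 0.0000, 0.0000, 1.0000]
J3: z=[0.8746, -0.4848, 0.0000] o=[0.0568, -0.0062, 0.5300] → [0.5322, 0.9601, -0.0202, 0.8746, -0.4848, 0.0000]
J4: z=[0.1894, 0.3417, -0.9205] o=[0.1730, -0.2916, 0.4479] → [-0.3624, -0.1639, -0.1354, 0.1894, 0.3417, -0.9205]
J5: z=[0.9805, -0.1154, 0.1589] o=[0.2229, -0.6797, -0.1421] → [-0.0099, 0.4709, 0.4032, 0.9805, -0.1154, 0.1589]
V = J·q̇ = [-0.4503, -0.2406, -0.0665, 0.3607, 0.0059, -1.4770]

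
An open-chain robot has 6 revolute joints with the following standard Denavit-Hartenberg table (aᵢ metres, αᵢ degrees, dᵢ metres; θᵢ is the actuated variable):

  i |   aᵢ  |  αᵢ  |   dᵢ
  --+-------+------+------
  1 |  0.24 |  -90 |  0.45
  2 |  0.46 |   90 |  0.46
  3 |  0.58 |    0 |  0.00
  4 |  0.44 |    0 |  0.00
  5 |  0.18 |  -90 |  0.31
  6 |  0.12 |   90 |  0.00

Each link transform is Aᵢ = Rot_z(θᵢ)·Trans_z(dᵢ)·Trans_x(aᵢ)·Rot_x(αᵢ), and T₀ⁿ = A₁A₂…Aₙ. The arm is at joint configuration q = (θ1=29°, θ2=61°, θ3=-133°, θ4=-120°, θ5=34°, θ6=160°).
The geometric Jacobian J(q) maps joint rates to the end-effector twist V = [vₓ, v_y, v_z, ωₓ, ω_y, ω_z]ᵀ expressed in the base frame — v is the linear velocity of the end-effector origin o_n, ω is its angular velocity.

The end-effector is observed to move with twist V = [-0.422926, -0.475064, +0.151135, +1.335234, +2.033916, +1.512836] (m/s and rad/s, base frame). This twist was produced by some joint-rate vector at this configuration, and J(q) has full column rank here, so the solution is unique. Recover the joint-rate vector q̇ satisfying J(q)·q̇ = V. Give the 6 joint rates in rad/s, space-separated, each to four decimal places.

0.9370 0.4640 0.8570 0.4880 0.8180 -0.8590

o_n = [0.1244, 0.6394, 0.6822]
J₁: ẑ×o_n = [-0.6394, 0.1244, 0.0000], ω = ẑ
J2: z=[-0.4848, 0.8746, 0.0000] o=[0.2099, 0.1164, 0.4500] → [0.2031, 0.1126, -0.1788, -0.4848, 0.8746, 0.0000]
J3: z=[0.7650, 0.4240, 0.4848] o=[0.1819, 0.6268, 0.0477] → [0.2630, -0.5133, 0.0340, 0.7650, 0.4240, 0.4848]
J4: z=[0.7650, 0.4240, 0.4848] o=[0.2199, 0.1628, 0.3936] → [-0.1087, -0.2671, 0.4050, 0.7650, 0.4240, 0.4848]
J5: z=[0.7650, 0.4240, 0.4848] o=[-0.0387, 0.5006, 0.5062] → [0.0074, -0.0556, 0.0370, 0.7650, 0.4240, 0.4848]
J6: z=[0.1099, -0.8276, 0.5504] o=[0.0842, 0.6982, 0.7788] → [0.1123, 0.0327, 0.0268, 0.1099, -0.8276, 0.5504]
q̇ = J⁺·V = [0.9370, 0.4640, 0.8570, 0.4880, 0.8180, -0.8590]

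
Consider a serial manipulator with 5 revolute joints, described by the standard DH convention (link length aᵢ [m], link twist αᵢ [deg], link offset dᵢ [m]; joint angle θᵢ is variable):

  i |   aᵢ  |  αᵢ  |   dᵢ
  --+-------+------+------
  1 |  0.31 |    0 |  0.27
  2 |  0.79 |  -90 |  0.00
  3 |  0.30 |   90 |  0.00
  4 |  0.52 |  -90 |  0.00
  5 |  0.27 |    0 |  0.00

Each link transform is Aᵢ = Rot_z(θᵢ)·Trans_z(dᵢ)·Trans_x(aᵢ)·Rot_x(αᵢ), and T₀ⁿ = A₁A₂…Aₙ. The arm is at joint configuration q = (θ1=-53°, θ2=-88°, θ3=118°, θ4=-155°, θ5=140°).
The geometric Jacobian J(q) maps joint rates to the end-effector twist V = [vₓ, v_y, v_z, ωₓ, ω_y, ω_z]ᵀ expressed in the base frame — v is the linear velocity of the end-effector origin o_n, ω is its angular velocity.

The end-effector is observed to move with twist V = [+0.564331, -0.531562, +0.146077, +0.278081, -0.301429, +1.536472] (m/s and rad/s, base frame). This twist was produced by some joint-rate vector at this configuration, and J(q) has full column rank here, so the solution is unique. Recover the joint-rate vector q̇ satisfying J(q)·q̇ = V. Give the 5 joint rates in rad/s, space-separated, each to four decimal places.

o_n = [-0.3857, -0.5407, 0.3372]
J₁: ẑ×o_n = [0.5407, -0.3857, 0.0000], ω = ẑ
J2: z=[0.0000, 0.0000, 1.0000] o=[0.1866, -0.2476, 0.2700] → [0.2931, -0.5722, 0.0000, 0.0000, 0.0000, 1.0000]
J3: z=[0.6293, -0.7771, 0.0000] o=[-0.4274, -0.7447, 0.2700] → [-0.0522, -0.0423, 0.1608, 0.6293, -0.7771, 0.0000]
J4: z=[-0.6862, -0.5557, -0.4695] o=[-0.3179, -0.6561, 0.0051] → [-0.1303, 0.2597, -0.1169, -0.6862, -0.5557, -0.4695]
J5: z=[-0.4162, 0.8292, -0.3731] o=[-0.6282, -0.6246, 0.4212] → [-0.0384, -0.1255, -0.2360, -0.4162, 0.8292, -0.3731]
q̇ = J⁺·V = [0.6150, 0.5920, -0.1880, -0.1780, -0.6590]

0.6150 0.5920 -0.1880 -0.1780 -0.6590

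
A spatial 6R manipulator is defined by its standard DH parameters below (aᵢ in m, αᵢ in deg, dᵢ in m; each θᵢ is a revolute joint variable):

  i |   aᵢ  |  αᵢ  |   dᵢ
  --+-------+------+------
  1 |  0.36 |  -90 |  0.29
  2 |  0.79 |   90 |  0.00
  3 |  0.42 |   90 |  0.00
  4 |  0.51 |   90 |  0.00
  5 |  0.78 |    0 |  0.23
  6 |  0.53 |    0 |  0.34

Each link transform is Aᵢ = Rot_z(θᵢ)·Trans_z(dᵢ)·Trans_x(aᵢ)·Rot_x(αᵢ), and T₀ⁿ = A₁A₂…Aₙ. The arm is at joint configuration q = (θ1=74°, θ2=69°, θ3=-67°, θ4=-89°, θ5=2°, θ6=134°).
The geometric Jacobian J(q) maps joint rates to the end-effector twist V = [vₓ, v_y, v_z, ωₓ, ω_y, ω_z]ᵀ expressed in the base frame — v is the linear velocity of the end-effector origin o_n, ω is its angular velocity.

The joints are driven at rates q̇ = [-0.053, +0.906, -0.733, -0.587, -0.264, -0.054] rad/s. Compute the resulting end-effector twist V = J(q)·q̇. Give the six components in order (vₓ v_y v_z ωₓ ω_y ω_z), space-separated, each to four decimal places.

o_n = [-0.0702, -0.3577, -0.3879]
J₁: ẑ×o_n = [0.3577, -0.0702, 0.0000], ω = ẑ
J2: z=[-0.9613, 0.2756, 0.0000] o=[0.0992, 0.3461, 0.2900] → [-0.1868, -0.6516, 0.7232, -0.9613, 0.2756, 0.0000]
J3: z=[0.2573, 0.8974, 0.3584] o=[0.1773, 0.6182, -0.4475] → [0.4033, -0.1041, -0.0290, 0.2573, 0.8974, 0.3584]
J4: z=[0.2847, -0.4248, 0.8594] o=[0.5651, 0.5682, -0.6007] → [0.7052, -0.6066, -0.5335, 0.2847, -0.4248, 0.8594]
J5: z=[-0.9278, 0.1034, 0.3585] o=[0.4421, 0.1095, -0.7867] → [0.2087, 0.1864, 0.4865, -0.9278, 0.1034, 0.3585]
J6: z=[-0.9278, 0.1034, 0.3585] o=[0.0485, -0.5793, -0.9652] → [-0.0197, 0.4931, -0.1934, -0.9278, 0.1034, 0.3585]
V = J·q̇ = [-0.9518, -0.2301, 0.8716, -0.9316, -0.1916, -0.9341]

-0.9518 -0.2301 0.8716 -0.9316 -0.1916 -0.9341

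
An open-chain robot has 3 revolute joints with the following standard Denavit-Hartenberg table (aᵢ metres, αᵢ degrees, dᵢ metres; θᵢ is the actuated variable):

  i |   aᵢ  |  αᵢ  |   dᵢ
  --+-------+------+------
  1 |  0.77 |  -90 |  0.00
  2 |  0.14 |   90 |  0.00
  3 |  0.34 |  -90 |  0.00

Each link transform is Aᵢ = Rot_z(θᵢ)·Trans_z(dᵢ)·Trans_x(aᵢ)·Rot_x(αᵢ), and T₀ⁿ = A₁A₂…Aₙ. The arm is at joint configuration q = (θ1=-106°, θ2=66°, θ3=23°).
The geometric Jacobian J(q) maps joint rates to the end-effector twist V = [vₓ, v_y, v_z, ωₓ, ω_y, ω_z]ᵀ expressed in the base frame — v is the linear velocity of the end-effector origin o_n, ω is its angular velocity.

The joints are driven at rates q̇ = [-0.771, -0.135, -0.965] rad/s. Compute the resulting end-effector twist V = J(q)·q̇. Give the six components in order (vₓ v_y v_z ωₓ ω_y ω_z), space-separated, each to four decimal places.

o_n = [-0.1353, -0.9539, -0.4138]
J₁: ẑ×o_n = [0.9539, -0.1353, 0.0000], ω = ẑ
J2: z=[0.9613, -0.2756, 0.0000] o=[-0.2122, -0.7402, 0.0000] → [0.1141, 0.3978, -0.1842, 0.9613, -0.2756, 0.0000]
J3: z=[-0.2518, -0.8782, 0.4067] o=[-0.2279, -0.7949, -0.1279] → [0.3157, -0.0343, 0.1214, -0.2518, -0.8782, 0.4067]
V = J·q̇ = [-1.0555, 0.0838, -0.0922, 0.1132, 0.8846, -1.1635]

-1.0555 0.0838 -0.0922 0.1132 0.8846 -1.1635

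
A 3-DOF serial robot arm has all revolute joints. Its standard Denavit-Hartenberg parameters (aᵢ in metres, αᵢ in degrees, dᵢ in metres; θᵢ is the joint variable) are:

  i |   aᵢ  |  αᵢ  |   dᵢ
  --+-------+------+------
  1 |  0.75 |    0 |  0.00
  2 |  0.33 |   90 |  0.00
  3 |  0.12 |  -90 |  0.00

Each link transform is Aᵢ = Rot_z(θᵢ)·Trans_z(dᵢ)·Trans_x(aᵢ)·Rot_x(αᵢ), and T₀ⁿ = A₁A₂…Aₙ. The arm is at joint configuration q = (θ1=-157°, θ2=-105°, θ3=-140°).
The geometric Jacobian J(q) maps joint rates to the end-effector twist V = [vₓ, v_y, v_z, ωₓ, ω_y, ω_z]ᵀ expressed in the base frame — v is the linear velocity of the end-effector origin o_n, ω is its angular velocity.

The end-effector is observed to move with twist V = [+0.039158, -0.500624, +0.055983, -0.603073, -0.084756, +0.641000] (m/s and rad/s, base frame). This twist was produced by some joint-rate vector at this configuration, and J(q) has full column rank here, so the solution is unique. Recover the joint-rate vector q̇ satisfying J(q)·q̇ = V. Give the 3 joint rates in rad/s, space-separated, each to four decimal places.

o_n = [-0.7235, -0.0573, -0.0771]
J₁: ẑ×o_n = [0.0573, -0.7235, 0.0000], ω = ẑ
J2: z=[0.0000, 0.0000, 1.0000] o=[-0.6904, -0.2930, 0.0000] → [-0.2358, -0.0331, 0.0000, 0.0000, 0.0000, 1.0000]
J3: z=[0.9903, 0.1392, 0.0000] o=[-0.7363, 0.0337, 0.0000] → [-0.0107, 0.0764, -0.0919, 0.9903, 0.1392, 0.0000]
q̇ = J⁺·V = [0.6270, 0.0140, -0.6090]

0.6270 0.0140 -0.6090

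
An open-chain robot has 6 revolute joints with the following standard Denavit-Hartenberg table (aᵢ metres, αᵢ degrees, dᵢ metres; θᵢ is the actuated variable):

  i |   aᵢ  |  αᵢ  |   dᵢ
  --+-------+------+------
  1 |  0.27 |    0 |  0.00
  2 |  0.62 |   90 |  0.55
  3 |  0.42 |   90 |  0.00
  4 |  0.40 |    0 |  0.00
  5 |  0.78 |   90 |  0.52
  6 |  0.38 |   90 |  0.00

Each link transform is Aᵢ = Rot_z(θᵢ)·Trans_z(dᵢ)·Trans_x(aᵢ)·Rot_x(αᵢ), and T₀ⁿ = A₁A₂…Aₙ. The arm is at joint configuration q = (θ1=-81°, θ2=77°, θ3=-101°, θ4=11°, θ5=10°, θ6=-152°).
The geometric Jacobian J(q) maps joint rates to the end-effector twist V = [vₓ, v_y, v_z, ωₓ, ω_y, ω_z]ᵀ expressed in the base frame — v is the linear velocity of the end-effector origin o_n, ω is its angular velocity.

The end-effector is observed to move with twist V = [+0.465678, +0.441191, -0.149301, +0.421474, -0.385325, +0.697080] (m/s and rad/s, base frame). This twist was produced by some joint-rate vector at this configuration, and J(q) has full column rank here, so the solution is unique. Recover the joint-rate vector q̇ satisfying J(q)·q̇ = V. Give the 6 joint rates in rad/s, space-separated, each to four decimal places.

o_n = [0.0761, -0.5052, -0.5899]
J₁: ẑ×o_n = [0.5052, 0.0761, -0.0000], ω = ẑ
J2: z=[0.0000, 0.0000, 1.0000] o=[0.0422, -0.2667, 0.0000] → [0.2386, 0.0339, -0.0000, 0.0000, 0.0000, 1.0000]
J3: z=[-0.0698, -0.9976, 0.0000] o=[0.6607, -0.3099, 0.5500] → [1.1371, -0.0795, -0.5696, -0.0698, -0.9976, 0.0000]
J4: z=[-0.9792, 0.0685, 0.1908] o=[0.5808, -0.3043, 0.1377] → [-0.0115, -0.8088, 0.2313, -0.9792, 0.0685, 0.1908]
J5: z=[-0.9792, 0.0685, 0.1908] o=[0.5007, -0.3752, -0.2477] → [0.0014, -0.4161, 0.1564, -0.9792, 0.0685, 0.1908]
J6: z=[-0.0031, 0.9361, -0.3518] o=[-0.1666, -0.6088, -0.8633] → [0.2924, -0.0845, -0.2275, -0.0031, 0.9361, -0.3518]
q̇ = J⁺·V = [0.6490, 0.0580, 0.1580, -0.5120, 0.0710, -0.2110]

0.6490 0.0580 0.1580 -0.5120 0.0710 -0.2110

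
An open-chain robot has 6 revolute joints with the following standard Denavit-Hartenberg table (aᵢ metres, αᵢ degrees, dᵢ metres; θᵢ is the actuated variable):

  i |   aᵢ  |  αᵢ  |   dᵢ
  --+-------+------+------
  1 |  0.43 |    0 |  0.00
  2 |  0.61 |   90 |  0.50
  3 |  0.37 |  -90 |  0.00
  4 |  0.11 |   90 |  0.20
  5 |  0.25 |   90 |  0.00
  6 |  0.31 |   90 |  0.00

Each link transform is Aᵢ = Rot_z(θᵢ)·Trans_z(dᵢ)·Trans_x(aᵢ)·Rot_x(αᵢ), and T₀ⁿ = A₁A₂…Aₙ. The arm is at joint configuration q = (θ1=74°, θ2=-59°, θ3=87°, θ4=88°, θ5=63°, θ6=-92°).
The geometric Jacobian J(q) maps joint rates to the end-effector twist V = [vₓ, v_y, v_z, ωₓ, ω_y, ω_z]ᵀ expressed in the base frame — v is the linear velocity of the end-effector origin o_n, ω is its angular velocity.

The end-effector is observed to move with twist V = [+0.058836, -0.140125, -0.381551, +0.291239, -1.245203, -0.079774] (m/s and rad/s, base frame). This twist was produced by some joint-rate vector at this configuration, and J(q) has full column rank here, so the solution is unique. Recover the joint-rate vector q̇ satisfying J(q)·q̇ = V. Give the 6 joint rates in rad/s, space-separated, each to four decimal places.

0.1120 -0.5270 0.9750 -0.0900 0.3430 -0.3270

o_n = [0.2533, 0.6868, 0.5895]
J₁: ẑ×o_n = [-0.6868, 0.2533, 0.0000], ω = ẑ
J2: z=[0.0000, 0.0000, 1.0000] o=[0.1185, 0.4133, 0.0000] → [-0.2735, 0.1348, 0.0000, 0.0000, 0.0000, 1.0000]
J3: z=[0.2588, -0.9659, 0.0000] o=[0.7077, 0.5712, 0.5000] → [-0.0865, -0.0232, -0.4090, 0.2588, -0.9659, 0.0000]
J4: z=[-0.9646, -0.2585, 0.0523] o=[0.7264, 0.5762, 0.8695] → [0.0666, -0.2948, -0.2290, -0.9646, -0.2585, 0.0523]
J5: z=[0.0596, -0.0202, 0.9980] o=[0.5053, 0.6308, 0.8838] → [-0.0500, -0.2339, -0.0017, 0.0596, -0.0202, 0.9980]
J6: z=[0.2090, 0.9779, 0.0073] o=[0.2612, 0.6828, 0.8994] → [-0.3030, 0.0647, 0.0086, 0.2090, 0.9779, 0.0073]
q̇ = J⁺·V = [0.1120, -0.5270, 0.9750, -0.0900, 0.3430, -0.3270]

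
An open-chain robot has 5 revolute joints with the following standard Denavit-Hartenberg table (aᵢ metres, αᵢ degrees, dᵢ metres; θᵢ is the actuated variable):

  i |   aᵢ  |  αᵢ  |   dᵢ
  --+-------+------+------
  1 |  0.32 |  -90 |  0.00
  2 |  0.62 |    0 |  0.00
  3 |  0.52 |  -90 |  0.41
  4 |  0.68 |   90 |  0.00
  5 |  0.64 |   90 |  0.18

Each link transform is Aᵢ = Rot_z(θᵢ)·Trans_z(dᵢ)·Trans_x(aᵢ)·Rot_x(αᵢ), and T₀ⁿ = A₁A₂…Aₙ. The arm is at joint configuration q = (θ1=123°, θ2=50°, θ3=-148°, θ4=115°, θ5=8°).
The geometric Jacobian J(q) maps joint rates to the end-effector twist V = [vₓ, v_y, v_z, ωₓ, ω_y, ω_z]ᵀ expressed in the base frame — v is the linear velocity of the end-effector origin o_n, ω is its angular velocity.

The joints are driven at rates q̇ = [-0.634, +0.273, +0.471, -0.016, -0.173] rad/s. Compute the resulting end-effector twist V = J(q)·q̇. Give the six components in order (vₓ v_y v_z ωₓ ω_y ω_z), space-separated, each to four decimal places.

0.8067 -0.2867 -0.1628 -0.6885 -0.4400 -0.7915

o_n = [0.2889, 1.1283, -0.3359]
J₁: ẑ×o_n = [-1.1283, 0.2889, 0.0000], ω = ẑ
J2: z=[-0.8387, -0.5446, 0.0000] o=[-0.1743, 0.2684, 0.0000] → [0.1829, -0.2817, -0.4689, -0.8387, -0.5446, 0.0000]
J3: z=[-0.8387, -0.5446, 0.0000] o=[-0.3913, 0.6026, -0.4749] → [-0.0757, 0.1166, -0.0704, -0.8387, -0.5446, 0.0000]
J4: z=[-0.5393, 0.8305, 0.1392] o=[-0.6958, 0.3186, 0.0400] → [-0.4249, -0.0657, -1.2544, -0.5393, 0.8305, 0.1392]
J5: z=[0.4231, 0.1244, 0.8975] o=[-0.2007, 0.6878, -0.2446] → [-0.4067, 0.4780, 0.1255, 0.4231, 0.1244, 0.8975]
V = J·q̇ = [0.8067, -0.2867, -0.1628, -0.6885, -0.4400, -0.7915]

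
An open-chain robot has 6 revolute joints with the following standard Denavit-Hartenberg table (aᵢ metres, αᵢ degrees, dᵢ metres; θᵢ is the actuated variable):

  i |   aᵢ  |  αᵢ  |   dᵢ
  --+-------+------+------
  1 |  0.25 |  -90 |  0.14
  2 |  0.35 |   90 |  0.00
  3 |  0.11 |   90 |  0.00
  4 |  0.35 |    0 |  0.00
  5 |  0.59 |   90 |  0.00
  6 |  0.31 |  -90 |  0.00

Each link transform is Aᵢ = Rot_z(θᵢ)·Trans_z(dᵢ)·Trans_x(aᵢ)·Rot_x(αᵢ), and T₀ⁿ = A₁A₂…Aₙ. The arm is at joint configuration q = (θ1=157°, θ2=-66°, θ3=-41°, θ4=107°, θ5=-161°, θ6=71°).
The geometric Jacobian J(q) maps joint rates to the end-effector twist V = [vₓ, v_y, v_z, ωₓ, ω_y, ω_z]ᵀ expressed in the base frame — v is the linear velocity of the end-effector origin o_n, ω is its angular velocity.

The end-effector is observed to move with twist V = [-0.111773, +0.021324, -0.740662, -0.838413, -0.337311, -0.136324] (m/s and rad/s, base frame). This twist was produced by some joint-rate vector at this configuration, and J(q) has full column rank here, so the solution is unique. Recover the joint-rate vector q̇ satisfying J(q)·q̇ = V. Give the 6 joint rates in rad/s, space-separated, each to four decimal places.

o_n = [-0.4022, 0.7059, 0.4781]
J₁: ẑ×o_n = [-0.7059, -0.4022, 0.0000], ω = ẑ
J2: z=[-0.3907, -0.9205, 0.0000] o=[-0.2301, 0.0977, 0.1400] → [-0.3113, 0.1321, -0.3960, -0.3907, -0.9205, 0.0000]
J3: z=[0.8409, -0.3570, 0.4067] o=[-0.3612, 0.1533, 0.4597] → [-0.2313, -0.0322, 0.4501, 0.8409, -0.3570, 0.4067]
J4: z=[0.5405, 0.5904, -0.5993] o=[-0.3641, 0.2329, 0.5356] → [0.2496, 0.0539, 0.2782, 0.5405, 0.5904, -0.5993]
J5: z=[0.5405, 0.5904, -0.5993] o=[-0.0799, 0.0394, 0.6012] → [0.3269, 0.2596, 0.5506, 0.5405, 0.5904, -0.5993]
J6: z=[-0.4731, -0.3758, -0.7969] o=[-0.4904, 0.4608, 0.6461] → [0.2585, -0.1498, -0.0828, -0.4731, -0.3758, -0.7969]
q̇ = J⁺·V = [-0.0430, 0.6180, -0.7090, 0.4310, -0.5610, -0.1470]

-0.0430 0.6180 -0.7090 0.4310 -0.5610 -0.1470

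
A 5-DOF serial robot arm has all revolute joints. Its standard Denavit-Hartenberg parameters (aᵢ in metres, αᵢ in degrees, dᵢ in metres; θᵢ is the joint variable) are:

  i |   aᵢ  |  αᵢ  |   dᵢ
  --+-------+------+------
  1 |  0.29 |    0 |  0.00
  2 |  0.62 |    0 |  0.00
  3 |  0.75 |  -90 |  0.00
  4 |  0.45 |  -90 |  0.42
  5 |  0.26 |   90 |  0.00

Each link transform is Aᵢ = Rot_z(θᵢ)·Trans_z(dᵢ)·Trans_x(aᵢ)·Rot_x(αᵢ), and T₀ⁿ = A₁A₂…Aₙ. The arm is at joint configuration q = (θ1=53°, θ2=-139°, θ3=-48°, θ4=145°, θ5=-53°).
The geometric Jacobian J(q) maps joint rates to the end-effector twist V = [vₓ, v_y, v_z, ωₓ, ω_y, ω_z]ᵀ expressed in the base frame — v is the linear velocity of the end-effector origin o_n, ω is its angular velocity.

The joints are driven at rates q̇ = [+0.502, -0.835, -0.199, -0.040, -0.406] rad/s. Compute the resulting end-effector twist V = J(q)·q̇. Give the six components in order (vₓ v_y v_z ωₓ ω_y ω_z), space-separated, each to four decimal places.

-0.6630 -0.1772 0.0285 -0.1905 -0.1397 -0.8646

o_n = [0.4934, -1.0050, -0.3479]
J₁: ẑ×o_n = [1.0050, 0.4934, -0.0000], ω = ẑ
J2: z=[0.0000, 0.0000, 1.0000] o=[0.1745, 0.2316, 0.0000] → [1.2366, 0.3188, -0.0000, 0.0000, 0.0000, 1.0000]
J3: z=[0.0000, 0.0000, 1.0000] o=[0.2178, -0.3869, 0.0000] → [0.6181, 0.2756, -0.0000, 0.0000, 0.0000, 1.0000]
J4: z=[0.7193, -0.6947, 0.0000] o=[-0.3032, -0.9264, 0.0000] → [0.2416, 0.2502, 0.4968, 0.7193, -0.6947, 0.0000]
J5: z=[0.3984, 0.4126, 0.8192] o=[0.2550, -0.9530, -0.2581] → [0.0056, 0.2310, -0.1191, 0.3984, 0.4126, 0.8192]
V = J·q̇ = [-0.6630, -0.1772, 0.0285, -0.1905, -0.1397, -0.8646]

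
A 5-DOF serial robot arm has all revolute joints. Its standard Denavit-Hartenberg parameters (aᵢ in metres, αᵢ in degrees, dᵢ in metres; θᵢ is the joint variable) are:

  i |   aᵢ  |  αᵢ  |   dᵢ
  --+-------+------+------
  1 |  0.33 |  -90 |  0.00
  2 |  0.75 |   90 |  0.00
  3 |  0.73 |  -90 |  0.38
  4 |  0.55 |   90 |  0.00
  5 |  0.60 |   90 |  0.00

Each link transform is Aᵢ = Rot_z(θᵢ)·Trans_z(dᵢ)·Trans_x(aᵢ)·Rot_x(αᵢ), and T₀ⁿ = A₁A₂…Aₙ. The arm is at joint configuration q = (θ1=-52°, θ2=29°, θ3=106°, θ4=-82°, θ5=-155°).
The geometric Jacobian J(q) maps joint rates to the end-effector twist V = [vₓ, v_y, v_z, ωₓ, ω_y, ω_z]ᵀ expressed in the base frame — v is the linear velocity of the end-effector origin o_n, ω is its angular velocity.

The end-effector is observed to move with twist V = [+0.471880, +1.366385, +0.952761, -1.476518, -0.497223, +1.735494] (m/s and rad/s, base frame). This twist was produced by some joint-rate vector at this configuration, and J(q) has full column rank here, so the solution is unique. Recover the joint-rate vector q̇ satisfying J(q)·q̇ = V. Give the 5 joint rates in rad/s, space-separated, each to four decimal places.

0.9380 -0.9200 0.4050 0.9580 0.3000

o_n = [1.3537, -0.4781, -0.0464]
J₁: ẑ×o_n = [0.4781, 1.3537, -0.0000], ω = ẑ
J2: z=[0.7880, 0.6157, 0.0000] o=[0.2032, -0.2600, 0.0000] → [-0.0286, 0.0365, -0.8802, 0.7880, 0.6157, 0.0000]
J3: z=[0.2985, -0.3820, 0.8746] o=[0.6070, -0.7770, -0.3636] → [-0.3826, 0.5584, 0.3745, 0.2985, -0.3820, 0.8746]
J4: z=[-0.7348, 0.4928, 0.4660] o=[1.1651, -0.3514, 0.0663] → [0.0035, 0.0051, 0.0001, -0.7348, 0.4928, 0.4660]
J5: z=[-0.5616, -0.8273, -0.0106] o=[1.3742, -0.4997, 0.5529] → [0.4960, -0.3363, -0.0291, -0.5616, -0.8273, -0.0106]
q̇ = J⁺·V = [0.9380, -0.9200, 0.4050, 0.9580, 0.3000]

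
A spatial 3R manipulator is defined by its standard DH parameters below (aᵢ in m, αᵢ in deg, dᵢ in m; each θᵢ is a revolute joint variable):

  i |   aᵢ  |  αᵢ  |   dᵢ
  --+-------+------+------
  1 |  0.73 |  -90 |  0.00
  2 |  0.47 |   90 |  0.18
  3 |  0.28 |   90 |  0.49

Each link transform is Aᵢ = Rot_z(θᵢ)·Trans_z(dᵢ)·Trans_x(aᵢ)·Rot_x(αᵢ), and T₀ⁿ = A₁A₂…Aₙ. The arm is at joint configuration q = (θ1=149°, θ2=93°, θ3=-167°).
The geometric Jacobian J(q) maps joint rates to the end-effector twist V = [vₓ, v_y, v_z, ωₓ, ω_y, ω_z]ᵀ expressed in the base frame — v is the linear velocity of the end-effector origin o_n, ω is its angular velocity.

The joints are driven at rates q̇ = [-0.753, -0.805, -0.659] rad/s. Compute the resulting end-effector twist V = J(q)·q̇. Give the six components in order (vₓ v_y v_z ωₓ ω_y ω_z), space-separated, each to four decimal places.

o_n = [-1.0966, 0.5224, -0.2226]
J₁: ẑ×o_n = [-0.5224, -1.0966, 0.0000], ω = ẑ
J2: z=[-0.5150, -0.8572, 0.0000] o=[-0.6257, 0.3760, 0.0000] → [0.1908, -0.1146, -0.4790, -0.5150, -0.8572, 0.0000]
J3: z=[-0.8560, 0.5143, -0.0523] o=[-0.6974, 0.2090, -0.4694] → [0.1433, 0.2322, -0.0629, -0.8560, 0.5143, -0.0523]
V = J·q̇ = [0.1453, 0.7650, 0.4271, 0.9787, 0.3511, -0.7185]

0.1453 0.7650 0.4271 0.9787 0.3511 -0.7185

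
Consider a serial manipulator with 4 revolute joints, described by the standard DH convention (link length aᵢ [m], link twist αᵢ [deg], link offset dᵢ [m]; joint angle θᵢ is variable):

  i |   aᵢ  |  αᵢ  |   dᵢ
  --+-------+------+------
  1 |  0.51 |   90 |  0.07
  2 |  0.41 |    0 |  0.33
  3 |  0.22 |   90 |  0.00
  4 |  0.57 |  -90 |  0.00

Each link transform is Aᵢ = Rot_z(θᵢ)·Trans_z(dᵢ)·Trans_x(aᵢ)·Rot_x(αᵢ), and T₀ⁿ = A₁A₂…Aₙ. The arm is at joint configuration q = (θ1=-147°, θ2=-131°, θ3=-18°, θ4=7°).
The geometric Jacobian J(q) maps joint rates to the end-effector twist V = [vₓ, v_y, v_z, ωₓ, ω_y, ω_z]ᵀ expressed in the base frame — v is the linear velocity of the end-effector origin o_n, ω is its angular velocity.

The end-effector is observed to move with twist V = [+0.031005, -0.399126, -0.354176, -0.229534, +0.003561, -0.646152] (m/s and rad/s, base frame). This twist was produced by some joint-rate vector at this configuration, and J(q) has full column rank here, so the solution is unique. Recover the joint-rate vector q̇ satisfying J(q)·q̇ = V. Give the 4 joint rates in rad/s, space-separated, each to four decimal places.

o_n = [0.1452, 0.5706, -0.6441]
J₁: ẑ×o_n = [-0.5706, 0.1452, 0.0000], ω = ẑ
J2: z=[-0.5446, 0.8387, 0.0000] o=[-0.4277, -0.2778, 0.0700] → [-0.5989, -0.3889, -0.9425, -0.5446, 0.8387, 0.0000]
J3: z=[-0.5446, 0.8387, 0.0000] o=[-0.3819, 0.1455, -0.2394] → [-0.3394, -0.2204, -0.6735, -0.5446, 0.8387, 0.0000]
J4: z=[0.4319, 0.2805, 0.8572] o=[-0.2237, 0.2482, -0.3527] → [-0.3581, 0.4420, 0.0358, 0.4319, 0.2805, 0.8572]
q̇ = J⁺·V = [-0.3290, 0.9470, -0.8190, -0.3700]

-0.3290 0.9470 -0.8190 -0.3700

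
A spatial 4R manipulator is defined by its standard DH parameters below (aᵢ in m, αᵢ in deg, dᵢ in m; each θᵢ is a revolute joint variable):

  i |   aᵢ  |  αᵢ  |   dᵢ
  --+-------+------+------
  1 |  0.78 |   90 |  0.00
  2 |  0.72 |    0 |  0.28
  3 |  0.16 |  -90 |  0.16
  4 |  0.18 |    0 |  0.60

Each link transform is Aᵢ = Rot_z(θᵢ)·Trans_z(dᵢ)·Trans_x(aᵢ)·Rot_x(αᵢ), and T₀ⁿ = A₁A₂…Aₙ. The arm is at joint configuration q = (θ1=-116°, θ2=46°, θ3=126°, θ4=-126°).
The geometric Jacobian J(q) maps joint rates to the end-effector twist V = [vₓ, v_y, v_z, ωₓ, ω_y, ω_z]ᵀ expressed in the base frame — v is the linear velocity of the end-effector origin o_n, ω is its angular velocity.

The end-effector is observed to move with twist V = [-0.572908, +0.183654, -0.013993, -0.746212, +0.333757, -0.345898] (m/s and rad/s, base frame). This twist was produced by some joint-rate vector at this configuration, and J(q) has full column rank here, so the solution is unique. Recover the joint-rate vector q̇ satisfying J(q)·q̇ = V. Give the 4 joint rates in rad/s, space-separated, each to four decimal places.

o_n = [-1.0274, -0.7706, -0.0687]
J₁: ẑ×o_n = [0.7706, -1.0274, 0.0000], ω = ẑ
J2: z=[-0.8988, 0.4384, 0.0000] o=[-0.3419, -0.7011, 0.0000] → [-0.0301, -0.0617, 0.3630, -0.8988, 0.4384, 0.0000]
J3: z=[-0.8988, 0.4384, 0.0000] o=[-0.8128, -1.0279, 0.5179] → [-0.2572, -0.5272, -0.1372, -0.8988, 0.4384, 0.0000]
J4: z=[0.0610, 0.1251, -0.9903] o=[-0.8872, -0.8153, 0.5402] → [-0.0319, 0.1760, 0.0203, 0.0610, 0.1251, -0.9903]
q̇ = J⁺·V = [-0.5390, 0.2040, 0.6130, -0.1950]

-0.5390 0.2040 0.6130 -0.1950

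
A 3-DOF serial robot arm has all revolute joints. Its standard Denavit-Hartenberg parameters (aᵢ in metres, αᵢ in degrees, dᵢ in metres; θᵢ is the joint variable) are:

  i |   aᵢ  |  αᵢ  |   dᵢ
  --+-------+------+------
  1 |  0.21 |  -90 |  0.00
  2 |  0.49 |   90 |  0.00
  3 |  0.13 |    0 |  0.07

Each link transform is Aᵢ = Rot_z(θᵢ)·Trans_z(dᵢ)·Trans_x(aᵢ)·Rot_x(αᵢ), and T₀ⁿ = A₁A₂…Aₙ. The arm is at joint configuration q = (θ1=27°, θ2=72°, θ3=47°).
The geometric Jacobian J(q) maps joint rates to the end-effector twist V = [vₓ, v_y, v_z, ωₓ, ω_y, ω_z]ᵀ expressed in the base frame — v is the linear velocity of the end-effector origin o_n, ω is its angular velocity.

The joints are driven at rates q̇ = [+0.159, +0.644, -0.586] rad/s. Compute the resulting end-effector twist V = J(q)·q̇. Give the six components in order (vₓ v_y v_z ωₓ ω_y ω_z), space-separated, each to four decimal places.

o_n = [0.3626, 0.2915, -0.5287]
J₁: ẑ×o_n = [-0.2915, 0.3626, 0.0000], ω = ẑ
J2: z=[-0.4540, 0.8910, 0.0000] o=[0.1871, 0.0953, 0.0000] → [-0.4711, -0.2400, -0.2454, -0.4540, 0.8910, 0.0000]
J3: z=[0.8474, 0.4318, 0.3090] o=[0.3220, 0.1641, -0.4660] → [-0.0664, 0.0657, 0.0904, 0.8474, 0.4318, 0.3090]
V = J·q̇ = [-0.3108, -0.1354, -0.2110, -0.7889, 0.3208, -0.0221]

-0.3108 -0.1354 -0.2110 -0.7889 0.3208 -0.0221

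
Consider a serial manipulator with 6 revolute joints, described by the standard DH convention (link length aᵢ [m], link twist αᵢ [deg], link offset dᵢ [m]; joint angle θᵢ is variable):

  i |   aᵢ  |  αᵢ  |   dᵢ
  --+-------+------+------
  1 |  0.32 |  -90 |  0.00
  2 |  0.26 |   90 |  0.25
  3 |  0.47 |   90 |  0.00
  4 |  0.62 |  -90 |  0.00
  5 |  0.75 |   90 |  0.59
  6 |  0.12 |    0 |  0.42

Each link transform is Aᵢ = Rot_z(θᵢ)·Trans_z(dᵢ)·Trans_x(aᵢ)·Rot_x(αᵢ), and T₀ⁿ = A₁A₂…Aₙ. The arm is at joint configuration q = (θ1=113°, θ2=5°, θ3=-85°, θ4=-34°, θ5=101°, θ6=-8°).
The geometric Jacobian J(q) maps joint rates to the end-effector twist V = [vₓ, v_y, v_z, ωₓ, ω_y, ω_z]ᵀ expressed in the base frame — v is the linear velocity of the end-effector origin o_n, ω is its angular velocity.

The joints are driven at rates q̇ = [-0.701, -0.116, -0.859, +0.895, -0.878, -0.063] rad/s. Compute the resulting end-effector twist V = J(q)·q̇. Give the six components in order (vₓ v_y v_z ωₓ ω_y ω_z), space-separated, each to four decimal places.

o_n = [0.4398, 1.9630, -0.1244]
J₁: ẑ×o_n = [-1.9630, 0.4398, 0.0000], ω = ẑ
J2: z=[-0.9205, -0.3907, 0.0000] o=[-0.1250, 0.2946, 0.0000] → [0.0486, -0.1145, -1.3151, -0.9205, -0.3907, 0.0000]
J3: z=[-0.0341, 0.0802, 0.9962] o=[-0.4564, 0.4353, -0.0227] → [-1.5301, 0.8893, -0.1239, -0.0341, 0.0802, 0.9962]
J4: z=[0.4680, -0.8795, 0.0868] o=[-0.0413, 0.6558, -0.0262] → [-0.0272, 0.0877, 1.0349, 0.4680, -0.8795, 0.0868]
J5: z=[0.4656, 0.3289, 0.8216] o=[0.4244, 0.8691, -0.3755] → [-0.8162, -0.1043, 0.5042, 0.4656, 0.3289, 0.8216]
J6: z=[0.6480, 0.5056, -0.5696] o=[0.2470, 1.6614, 0.1259] → [0.0453, 0.0524, 0.0980, 0.6480, 0.5056, -0.5696]
V = J·q̇ = [3.3742, -0.8922, 0.7364, 0.1053, -1.1313, -2.1645]

3.3742 -0.8922 0.7364 0.1053 -1.1313 -2.1645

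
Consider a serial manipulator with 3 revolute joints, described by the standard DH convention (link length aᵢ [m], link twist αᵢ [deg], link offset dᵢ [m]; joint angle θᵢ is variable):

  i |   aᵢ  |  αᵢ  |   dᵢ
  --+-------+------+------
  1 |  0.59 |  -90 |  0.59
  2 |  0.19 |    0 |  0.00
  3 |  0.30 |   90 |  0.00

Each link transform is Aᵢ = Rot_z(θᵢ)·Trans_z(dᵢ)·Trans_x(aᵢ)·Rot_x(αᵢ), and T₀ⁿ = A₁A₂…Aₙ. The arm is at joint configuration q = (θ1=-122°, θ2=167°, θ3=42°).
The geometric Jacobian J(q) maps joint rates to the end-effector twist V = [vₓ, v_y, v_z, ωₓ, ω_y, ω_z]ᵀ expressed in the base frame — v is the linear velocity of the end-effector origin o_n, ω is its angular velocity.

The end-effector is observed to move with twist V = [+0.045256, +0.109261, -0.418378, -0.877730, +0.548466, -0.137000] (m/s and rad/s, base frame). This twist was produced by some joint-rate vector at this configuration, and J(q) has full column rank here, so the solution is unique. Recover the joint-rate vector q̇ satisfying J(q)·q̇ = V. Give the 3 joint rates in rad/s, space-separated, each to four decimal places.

o_n = [-0.0755, -0.1208, 0.6927]
J₁: ẑ×o_n = [0.1208, -0.0755, 0.0000], ω = ẑ
J2: z=[0.8480, -0.5299, 0.0000] o=[-0.3127, -0.5003, 0.5900] → [-0.0544, -0.0871, 0.4475, 0.8480, -0.5299, 0.0000]
J3: z=[0.8480, -0.5299, 0.0000] o=[-0.2145, -0.3433, 0.5473] → [-0.0771, -0.1233, 0.2624, 0.8480, -0.5299, 0.0000]
q̇ = J⁺·V = [-0.1370, -0.7930, -0.2420]

-0.1370 -0.7930 -0.2420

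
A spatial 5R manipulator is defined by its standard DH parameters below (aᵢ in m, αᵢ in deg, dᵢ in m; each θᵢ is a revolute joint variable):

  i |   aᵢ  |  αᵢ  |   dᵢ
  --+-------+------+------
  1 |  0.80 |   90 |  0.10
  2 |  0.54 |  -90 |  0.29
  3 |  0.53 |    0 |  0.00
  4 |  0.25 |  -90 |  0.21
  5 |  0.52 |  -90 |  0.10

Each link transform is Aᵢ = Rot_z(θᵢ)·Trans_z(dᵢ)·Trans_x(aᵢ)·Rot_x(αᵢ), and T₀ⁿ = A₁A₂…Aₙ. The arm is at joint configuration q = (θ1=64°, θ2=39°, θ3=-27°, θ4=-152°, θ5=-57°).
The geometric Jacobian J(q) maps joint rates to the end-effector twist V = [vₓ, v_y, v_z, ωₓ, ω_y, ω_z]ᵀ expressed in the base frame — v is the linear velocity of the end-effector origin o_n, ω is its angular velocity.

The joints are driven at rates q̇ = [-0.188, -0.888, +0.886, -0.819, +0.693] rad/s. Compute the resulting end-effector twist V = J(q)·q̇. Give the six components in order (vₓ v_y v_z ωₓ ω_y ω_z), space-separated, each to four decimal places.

o_n = [0.9114, 0.4089, 0.9047]
J₁: ẑ×o_n = [-0.4089, 0.9114, 0.0000], ω = ẑ
J2: z=[0.8988, -0.4384, 0.0000] o=[0.3507, 0.7190, 0.1000] → [-0.3528, -0.7233, -0.0329, 0.8988, -0.4384, 0.0000]
J3: z=[-0.2759, -0.5656, 0.7771] o=[0.7953, 0.9691, 0.4398] → [0.1724, 0.2185, 0.2202, -0.2759, -0.5656, 0.7771]
J4: z=[-0.2759, -0.5656, 0.7771] o=[1.1725, 1.1935, 0.7370] → [0.5148, -0.1566, 0.0688, -0.2759, -0.5656, 0.7771]
J5: z=[0.9046, -0.4261, 0.0110] o=[1.0333, 0.8982, 0.7429] → [-0.0636, -0.1477, -0.4945, 0.9046, -0.4261, 0.0110]
V = J·q̇ = [0.0771, 0.6904, -0.1747, -0.1897, 0.0561, -0.1283]

0.0771 0.6904 -0.1747 -0.1897 0.0561 -0.1283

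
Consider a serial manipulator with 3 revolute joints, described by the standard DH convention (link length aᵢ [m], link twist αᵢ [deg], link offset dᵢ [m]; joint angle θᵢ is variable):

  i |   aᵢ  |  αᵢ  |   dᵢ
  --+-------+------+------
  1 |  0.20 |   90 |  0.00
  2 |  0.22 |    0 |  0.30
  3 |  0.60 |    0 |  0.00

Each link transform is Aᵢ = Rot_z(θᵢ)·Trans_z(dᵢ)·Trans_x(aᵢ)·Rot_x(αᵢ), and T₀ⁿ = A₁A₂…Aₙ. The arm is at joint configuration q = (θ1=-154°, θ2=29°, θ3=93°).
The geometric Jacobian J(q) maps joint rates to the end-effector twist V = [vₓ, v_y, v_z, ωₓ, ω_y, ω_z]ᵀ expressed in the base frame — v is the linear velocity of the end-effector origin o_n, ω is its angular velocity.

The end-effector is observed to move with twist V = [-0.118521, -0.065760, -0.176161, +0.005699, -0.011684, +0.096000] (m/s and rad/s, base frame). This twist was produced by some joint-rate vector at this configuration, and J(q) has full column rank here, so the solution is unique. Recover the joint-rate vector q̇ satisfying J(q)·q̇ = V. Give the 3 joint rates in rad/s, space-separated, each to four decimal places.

o_n = [-0.1984, 0.2370, 0.6155]
J₁: ẑ×o_n = [-0.2370, -0.1984, 0.0000], ω = ẑ
J2: z=[-0.4384, 0.8988, 0.0000] o=[-0.1798, -0.0877, 0.0000] → [0.5532, 0.2698, -0.1255, -0.4384, 0.8988, 0.0000]
J3: z=[-0.4384, 0.8988, 0.0000] o=[-0.4842, 0.0976, 0.1067] → [0.4573, 0.2231, -0.3180, -0.4384, 0.8988, 0.0000]
q̇ = J⁺·V = [0.0960, -0.9370, 0.9240]

0.0960 -0.9370 0.9240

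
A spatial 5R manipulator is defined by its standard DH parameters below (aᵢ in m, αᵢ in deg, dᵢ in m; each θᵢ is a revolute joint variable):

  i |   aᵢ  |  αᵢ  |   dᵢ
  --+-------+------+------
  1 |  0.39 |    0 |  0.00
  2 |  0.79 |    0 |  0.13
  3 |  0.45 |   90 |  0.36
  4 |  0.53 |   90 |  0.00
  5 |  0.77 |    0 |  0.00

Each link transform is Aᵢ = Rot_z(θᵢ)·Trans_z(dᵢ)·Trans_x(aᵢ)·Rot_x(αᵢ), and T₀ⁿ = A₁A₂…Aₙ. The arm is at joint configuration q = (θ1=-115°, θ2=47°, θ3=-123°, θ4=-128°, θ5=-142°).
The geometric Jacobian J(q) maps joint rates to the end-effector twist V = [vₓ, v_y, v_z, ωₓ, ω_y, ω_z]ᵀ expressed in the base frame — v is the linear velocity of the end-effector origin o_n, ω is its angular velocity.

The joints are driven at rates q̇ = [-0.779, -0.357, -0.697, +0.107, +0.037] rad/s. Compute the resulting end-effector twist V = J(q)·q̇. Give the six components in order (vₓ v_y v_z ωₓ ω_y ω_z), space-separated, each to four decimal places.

-1.7738 0.8274 -0.0088 0.0490 0.0995 -1.8102

o_n = [-0.4475, -1.4564, 0.5505]
J₁: ẑ×o_n = [1.4564, -0.4475, 0.0000], ω = ẑ
J2: z=[0.0000, 0.0000, 1.0000] o=[-0.1648, -0.3535, 0.0000] → [1.1029, -0.2826, 0.0000, 0.0000, 0.0000, 1.0000]
J3: z=[0.0000, 0.0000, 1.0000] o=[0.1311, -1.0859, 0.1300] → [0.3705, -0.5786, 0.0000, 0.0000, 0.0000, 1.0000]
J4: z=[0.1908, 0.9816, 0.0000] o=[-0.3106, -1.0001, 0.4900] → [0.0594, -0.0115, 0.0473, 0.1908, 0.9816, 0.0000]
J5: z=[0.7735, -0.1504, 0.6157] o=[0.0097, -1.0623, 0.0724] → [0.1707, -0.6513, -0.3736, 0.7735, -0.1504, 0.6157]
V = J·q̇ = [-1.7738, 0.8274, -0.0088, 0.0490, 0.0995, -1.8102]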